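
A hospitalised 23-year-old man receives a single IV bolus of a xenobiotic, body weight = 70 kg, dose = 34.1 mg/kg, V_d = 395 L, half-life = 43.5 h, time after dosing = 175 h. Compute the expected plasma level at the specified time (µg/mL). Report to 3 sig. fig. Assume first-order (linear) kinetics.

0.372 µg/mL

Total dose = 34.1 × 70 = 2387 mg
C₀ = Dose / Vd = 2387 / 395 = 6.043 mg/L
k = ln2 / t½ = 0.693147 / 43.5 = 0.01593 h⁻¹
C = C₀ · e^(−k·t) = 6.043 × e^(−0.01593 × 175)
  = 6.043 × 0.06156 = 0.3720 mg/L
(0.3720 mg/L = 0.3720 µg/mL)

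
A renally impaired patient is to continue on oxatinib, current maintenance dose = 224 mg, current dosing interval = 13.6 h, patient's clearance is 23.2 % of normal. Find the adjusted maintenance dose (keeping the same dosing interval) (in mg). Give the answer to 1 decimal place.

To keep the same average steady-state level, dosing rate must scale with clearance.
CL ratio = 23.2 / 100 = 0.2320
New dose (same interval) = 224 × 0.2320 = 51.97 mg

52.0 mg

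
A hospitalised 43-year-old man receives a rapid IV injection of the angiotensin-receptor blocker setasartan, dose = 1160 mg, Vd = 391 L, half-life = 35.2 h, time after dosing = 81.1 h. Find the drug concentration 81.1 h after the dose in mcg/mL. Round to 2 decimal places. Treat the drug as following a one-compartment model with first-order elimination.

C₀ = Dose / Vd = 1160 / 391 = 2.967 mg/L
k = ln2 / t½ = 0.693147 / 35.2 = 0.01969 h⁻¹
C = C₀ · e^(−k·t) = 2.967 × e^(−0.01969 × 81.1)
  = 2.967 × 0.2025 = 0.6008 mg/L
(0.6008 mg/L = 0.6008 mcg/mL)

0.60 mcg/mL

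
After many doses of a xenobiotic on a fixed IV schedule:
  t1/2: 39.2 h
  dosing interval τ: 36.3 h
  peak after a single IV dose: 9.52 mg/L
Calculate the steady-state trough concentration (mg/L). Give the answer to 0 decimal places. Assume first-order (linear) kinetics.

11 mg/L

k = ln2 / t½ = 0.693147 / 39.2 = 0.01768 h⁻¹
e^(−kτ) = e^(−0.01768 × 36.3) = 0.5264
Accumulation ratio R = 1 / (1 − e^(−kτ)) = 1 / (1 − 0.5264) = 2.111
Steady-state trough = C₀ × R × e^(−kτ) = 9.52 × 2.111 × 0.5264 = 10.58 mg/L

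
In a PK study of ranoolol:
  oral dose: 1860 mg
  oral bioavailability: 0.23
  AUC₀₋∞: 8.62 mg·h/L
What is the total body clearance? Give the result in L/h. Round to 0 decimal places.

CL = F·Dose / AUC = 0.23 × 1860 / 8.62 = 49.63 L/h

50 L/h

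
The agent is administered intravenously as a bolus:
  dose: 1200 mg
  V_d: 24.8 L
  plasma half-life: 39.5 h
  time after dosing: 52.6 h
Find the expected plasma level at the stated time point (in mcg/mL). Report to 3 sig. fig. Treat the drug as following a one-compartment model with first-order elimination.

19.2 mcg/mL

C₀ = Dose / Vd = 1200 / 24.8 = 48.39 mg/L
k = ln2 / t½ = 0.693147 / 39.5 = 0.01755 h⁻¹
C = C₀ · e^(−k·t) = 48.39 × e^(−0.01755 × 52.6)
  = 48.39 × 0.3973 = 19.23 mg/L
(19.23 mg/L = 19.23 mcg/mL)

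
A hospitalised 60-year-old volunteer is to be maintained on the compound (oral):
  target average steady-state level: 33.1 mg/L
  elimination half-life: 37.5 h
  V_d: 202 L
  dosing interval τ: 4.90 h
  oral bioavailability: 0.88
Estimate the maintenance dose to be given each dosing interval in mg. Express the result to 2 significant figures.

k = ln2 / t½ = 0.693147 / 37.5 = 0.01848 h⁻¹
CL = k × Vd = 0.01848 × 202 = 3.733 L/h
At steady state, F × (Dose/τ) = Css × CL.
Dose = Css × CL × τ / F = 33.1 × 3.733 × 4.90 / 0.88 = 688.0 mg

690 mg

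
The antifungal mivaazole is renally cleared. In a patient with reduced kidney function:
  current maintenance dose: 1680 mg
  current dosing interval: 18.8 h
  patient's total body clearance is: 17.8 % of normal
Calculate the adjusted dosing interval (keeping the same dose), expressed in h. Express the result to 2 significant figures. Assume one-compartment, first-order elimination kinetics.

110 h

To keep the same average steady-state level, dosing rate must scale with clearance.
CL ratio = 17.8 / 100 = 0.1780
New interval (same dose) = 18.8 / 0.1780 = 105.6 h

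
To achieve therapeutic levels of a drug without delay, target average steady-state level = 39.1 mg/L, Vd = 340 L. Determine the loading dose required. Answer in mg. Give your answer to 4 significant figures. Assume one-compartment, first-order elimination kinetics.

LD = Css × Vd = 39.1 × 340 = 13290 mg

13290 mg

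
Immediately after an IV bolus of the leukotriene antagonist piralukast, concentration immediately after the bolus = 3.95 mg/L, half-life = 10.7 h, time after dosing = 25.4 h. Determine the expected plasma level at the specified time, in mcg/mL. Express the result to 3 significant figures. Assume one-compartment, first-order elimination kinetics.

k = ln2 / t½ = 0.693147 / 10.7 = 0.06478 h⁻¹
C = C₀ · e^(−k·t) = 3.950 × e^(−0.06478 × 25.4)
  = 3.950 × 0.1929 = 0.7620 mg/L
(0.7620 mg/L = 0.7620 mcg/mL)

0.762 mcg/mL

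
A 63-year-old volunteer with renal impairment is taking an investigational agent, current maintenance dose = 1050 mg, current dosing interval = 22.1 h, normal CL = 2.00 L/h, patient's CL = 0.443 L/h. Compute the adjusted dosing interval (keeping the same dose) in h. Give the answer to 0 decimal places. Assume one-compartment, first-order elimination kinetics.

100 h

To keep the same average steady-state level, dosing rate must scale with clearance.
CL ratio = 0.443 / 2.00 = 0.2215
New interval (same dose) = 22.1 / 0.2215 = 99.77 h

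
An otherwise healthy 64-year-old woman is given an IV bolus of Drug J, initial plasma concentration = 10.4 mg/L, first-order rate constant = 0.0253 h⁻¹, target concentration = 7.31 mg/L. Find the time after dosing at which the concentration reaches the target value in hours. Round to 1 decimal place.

13.9 h

t = ln(C₀ / C) / k = ln(10.40 / 7.31) / 0.02530
  = ln(1.423) / 0.02530 = 0.3528 / 0.02530 = 13.94 h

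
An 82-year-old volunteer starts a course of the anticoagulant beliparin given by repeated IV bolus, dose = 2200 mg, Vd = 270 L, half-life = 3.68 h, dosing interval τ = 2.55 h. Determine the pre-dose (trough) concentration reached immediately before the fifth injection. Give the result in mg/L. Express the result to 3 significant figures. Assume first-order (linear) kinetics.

C₀ per dose = Dose / Vd = 2200 / 270 = 8.148 mg/L
k = ln2 / t½ = 0.693147 / 3.68 = 0.1884 h⁻¹
Fraction remaining after one interval: r = e^(−kτ) = e^(−0.1884 × 2.55) = 0.6185
Before dose 5, 4 doses have been given (aged 1τ, 2τ, 3τ, 4τ).
C_trough = C₀ × (r + r² + … + r^4) = C₀ × r(1−r^4)/(1−r)
        = 8.148 × 0.6185 × (1 − 0.1463) / (1 − 0.6185) = 11.28 mg/L

11.3 mg/L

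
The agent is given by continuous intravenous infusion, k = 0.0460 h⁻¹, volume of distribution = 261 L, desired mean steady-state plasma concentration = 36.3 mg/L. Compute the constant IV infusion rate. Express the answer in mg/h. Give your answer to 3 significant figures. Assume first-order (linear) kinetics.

436 mg/h

CL = k × Vd = 0.04600 × 261 = 12.01 L/h
At steady state, infusion rate R₀ = Css × CL = 36.3 × 12.01 = 436.0 mg/h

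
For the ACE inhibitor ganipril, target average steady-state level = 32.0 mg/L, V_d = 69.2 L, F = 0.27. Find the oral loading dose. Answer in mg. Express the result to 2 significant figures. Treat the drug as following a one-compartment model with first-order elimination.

8200 mg

LD = Css × Vd / F = 32.0 × 69.2 / 0.27 = 8201 mg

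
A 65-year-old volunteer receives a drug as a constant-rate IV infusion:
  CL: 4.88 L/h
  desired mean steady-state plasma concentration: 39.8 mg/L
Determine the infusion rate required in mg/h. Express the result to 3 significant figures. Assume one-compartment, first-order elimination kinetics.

194 mg/h

At steady state, infusion rate R₀ = Css × CL = 39.8 × 4.880 = 194.2 mg/h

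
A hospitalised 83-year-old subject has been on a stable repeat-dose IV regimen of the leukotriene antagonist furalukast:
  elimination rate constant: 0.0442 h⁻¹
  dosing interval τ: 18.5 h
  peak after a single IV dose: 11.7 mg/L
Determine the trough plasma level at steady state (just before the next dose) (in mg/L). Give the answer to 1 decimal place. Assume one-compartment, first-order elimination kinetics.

e^(−kτ) = e^(−0.04420 × 18.5) = 0.4414
Accumulation ratio R = 1 / (1 − e^(−kτ)) = 1 / (1 − 0.4414) = 1.790
Steady-state trough = C₀ × R × e^(−kτ) = 11.7 × 1.790 × 0.4414 = 9.244 mg/L

9.2 mg/L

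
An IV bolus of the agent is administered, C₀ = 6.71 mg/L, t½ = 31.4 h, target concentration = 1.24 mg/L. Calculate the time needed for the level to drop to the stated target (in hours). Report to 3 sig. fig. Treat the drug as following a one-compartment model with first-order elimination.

k = ln2 / t½ = 0.693147 / 31.4 = 0.02207 h⁻¹
t = ln(C₀ / C) / k = ln(6.710 / 1.24) / 0.02207
  = ln(5.411) / 0.02207 = 1.688 / 0.02207 = 76.48 h

76.5 h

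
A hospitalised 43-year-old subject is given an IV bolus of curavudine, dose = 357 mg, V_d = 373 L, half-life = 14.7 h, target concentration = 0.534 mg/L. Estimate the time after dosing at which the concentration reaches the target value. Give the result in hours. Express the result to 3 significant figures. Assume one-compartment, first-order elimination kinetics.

C₀ = Dose / Vd = 357.0 / 373 = 0.9571 mg/L
k = ln2 / t½ = 0.693147 / 14.7 = 0.04715 h⁻¹
t = ln(C₀ / C) / k = ln(0.9571 / 0.534) / 0.04715
  = ln(1.792) / 0.04715 = 0.5833 / 0.04715 = 12.37 h

12.4 h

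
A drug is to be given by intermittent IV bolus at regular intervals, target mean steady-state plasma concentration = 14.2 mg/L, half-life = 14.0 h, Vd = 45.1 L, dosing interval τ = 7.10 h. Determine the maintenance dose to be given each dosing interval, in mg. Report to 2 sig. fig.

k = ln2 / t½ = 0.693147 / 14.0 = 0.04951 h⁻¹
CL = k × Vd = 0.04951 × 45.1 = 2.233 L/h
At steady state, Dose/τ = Css × CL.
Dose = Css × CL × τ = 14.2 × 2.233 × 7.10 = 225.1 mg

230 mg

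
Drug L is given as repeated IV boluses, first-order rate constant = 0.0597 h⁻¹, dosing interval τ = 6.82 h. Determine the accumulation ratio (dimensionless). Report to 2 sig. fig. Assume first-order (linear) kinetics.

3.0

e^(−kτ) = e^(−0.05970 × 6.82) = 0.6655
Accumulation ratio R = 1 / (1 − e^(−kτ)) = 1 / (1 − 0.6655) = 2.990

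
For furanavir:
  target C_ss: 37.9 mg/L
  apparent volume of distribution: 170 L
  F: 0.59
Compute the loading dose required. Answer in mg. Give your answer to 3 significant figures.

10900 mg

LD = Css × Vd / F = 37.9 × 170 / 0.59 = 10920 mg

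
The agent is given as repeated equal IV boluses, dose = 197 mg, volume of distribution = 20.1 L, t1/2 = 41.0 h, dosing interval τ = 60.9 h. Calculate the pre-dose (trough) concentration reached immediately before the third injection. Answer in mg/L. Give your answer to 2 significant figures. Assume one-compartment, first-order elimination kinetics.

C₀ per dose = Dose / Vd = 197 / 20.1 = 9.801 mg/L
k = ln2 / t½ = 0.693147 / 41.0 = 0.01691 h⁻¹
Fraction remaining after one interval: r = e^(−kτ) = e^(−0.01691 × 60.9) = 0.3571
Before dose 3, 2 doses have been given (aged 1τ, 2τ).
C_trough = C₀ × (r + r²) = 9.801 × (0.3571 + 0.1275) = 4.750 mg/L

4.8 mg/L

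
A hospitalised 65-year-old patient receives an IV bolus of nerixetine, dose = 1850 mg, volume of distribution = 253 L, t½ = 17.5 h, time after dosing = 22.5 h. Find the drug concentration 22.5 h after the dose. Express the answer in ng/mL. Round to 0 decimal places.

2999 ng/mL

C₀ = Dose / Vd = 1850 / 253 = 7.312 mg/L
k = ln2 / t½ = 0.693147 / 17.5 = 0.03961 h⁻¹
C = C₀ · e^(−k·t) = 7.312 × e^(−0.03961 × 22.5)
  = 7.312 × 0.4102 = 2.999 mg/L
Convert: 2.999 mg/L × 1000 = 2999 ng/mL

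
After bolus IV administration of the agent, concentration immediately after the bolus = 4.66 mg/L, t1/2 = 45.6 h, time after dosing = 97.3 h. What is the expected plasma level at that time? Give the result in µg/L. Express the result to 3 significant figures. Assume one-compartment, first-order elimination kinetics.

1060 µg/L

k = ln2 / t½ = 0.693147 / 45.6 = 0.01520 h⁻¹
C = C₀ · e^(−k·t) = 4.660 × e^(−0.01520 × 97.3)
  = 4.660 × 0.2279 = 1.062 mg/L
Convert: 1.062 mg/L × 1000 = 1062 µg/L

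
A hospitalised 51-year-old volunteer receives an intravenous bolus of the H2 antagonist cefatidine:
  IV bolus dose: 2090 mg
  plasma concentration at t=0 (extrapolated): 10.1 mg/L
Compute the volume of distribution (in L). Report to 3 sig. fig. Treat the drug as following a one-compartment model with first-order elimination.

207 L

Vd = Dose / C₀ = 2090 / 10.1 = 206.9 L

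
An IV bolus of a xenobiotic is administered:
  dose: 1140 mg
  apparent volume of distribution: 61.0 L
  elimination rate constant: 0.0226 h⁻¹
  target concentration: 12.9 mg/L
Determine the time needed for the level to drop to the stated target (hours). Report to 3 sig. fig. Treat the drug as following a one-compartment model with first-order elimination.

16.4 h

C₀ = Dose / Vd = 1140 / 61.0 = 18.69 mg/L
t = ln(C₀ / C) / k = ln(18.69 / 12.9) / 0.02260
  = ln(1.449) / 0.02260 = 0.3709 / 0.02260 = 16.41 h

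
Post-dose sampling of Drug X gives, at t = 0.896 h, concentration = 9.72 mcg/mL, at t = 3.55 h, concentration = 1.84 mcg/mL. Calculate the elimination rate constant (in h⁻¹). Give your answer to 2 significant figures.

0.63 h⁻¹

k = ln(C₁/C₂) / (t₂ − t₁) = ln(9.72/1.84) / (3.55 − 0.896)
  = 1.664 / 2.654 = 0.6270 h⁻¹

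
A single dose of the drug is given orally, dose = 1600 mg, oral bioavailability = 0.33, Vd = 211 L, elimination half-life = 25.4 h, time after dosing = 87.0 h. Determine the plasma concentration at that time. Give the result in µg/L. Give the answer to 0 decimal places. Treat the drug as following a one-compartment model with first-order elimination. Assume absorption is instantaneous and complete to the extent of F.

Amount reaching circulation = F × Dose = 0.33 × 1600 = 528.0 mg
C₀ = F·Dose / Vd = 528.0 / 211 = 2.502 mg/L
k = ln2 / t½ = 0.693147 / 25.4 = 0.02729 h⁻¹
C = C₀ · e^(−k·t) = 2.502 × e^(−0.02729 × 87.0)
  = 2.502 × 0.09309 = 0.2329 mg/L
Convert: 0.2329 mg/L × 1000 = 232.9 µg/L

233 µg/L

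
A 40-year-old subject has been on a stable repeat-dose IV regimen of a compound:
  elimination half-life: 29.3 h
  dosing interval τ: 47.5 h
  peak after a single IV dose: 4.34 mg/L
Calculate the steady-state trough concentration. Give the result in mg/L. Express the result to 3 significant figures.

k = ln2 / t½ = 0.693147 / 29.3 = 0.02366 h⁻¹
e^(−kτ) = e^(−0.02366 × 47.5) = 0.3250
Accumulation ratio R = 1 / (1 − e^(−kτ)) = 1 / (1 − 0.3250) = 1.481
Steady-state trough = C₀ × R × e^(−kτ) = 4.34 × 1.481 × 0.3250 = 2.089 mg/L

2.09 mg/L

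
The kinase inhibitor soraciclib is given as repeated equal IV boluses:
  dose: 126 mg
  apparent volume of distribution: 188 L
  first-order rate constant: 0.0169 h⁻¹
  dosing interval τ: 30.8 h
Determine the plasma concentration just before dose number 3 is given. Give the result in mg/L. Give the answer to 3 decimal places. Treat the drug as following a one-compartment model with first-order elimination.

0.635 mg/L

C₀ per dose = Dose / Vd = 126 / 188 = 0.6702 mg/L
Fraction remaining after one interval: r = e^(−kτ) = e^(−0.01690 × 30.8) = 0.5942
Before dose 3, 2 doses have been given (aged 1τ, 2τ).
C_trough = C₀ × (r + r²) = 0.6702 × (0.5942 + 0.3531) = 0.6349 mg/L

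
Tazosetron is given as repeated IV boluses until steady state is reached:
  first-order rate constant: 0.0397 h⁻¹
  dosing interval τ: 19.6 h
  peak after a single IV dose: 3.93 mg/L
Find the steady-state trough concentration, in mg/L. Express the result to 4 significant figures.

3.338 mg/L

e^(−kτ) = e^(−0.03970 × 19.6) = 0.4593
Accumulation ratio R = 1 / (1 − e^(−kτ)) = 1 / (1 − 0.4593) = 1.849
Steady-state trough = C₀ × R × e^(−kτ) = 3.93 × 1.849 × 0.4593 = 3.338 mg/L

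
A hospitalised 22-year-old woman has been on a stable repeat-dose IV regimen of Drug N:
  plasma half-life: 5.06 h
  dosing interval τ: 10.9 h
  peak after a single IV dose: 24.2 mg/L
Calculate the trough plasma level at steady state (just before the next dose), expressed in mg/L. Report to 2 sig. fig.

k = ln2 / t½ = 0.693147 / 5.06 = 0.1370 h⁻¹
e^(−kτ) = e^(−0.1370 × 10.9) = 0.2246
Accumulation ratio R = 1 / (1 − e^(−kτ)) = 1 / (1 − 0.2246) = 1.290
Steady-state trough = C₀ × R × e^(−kτ) = 24.2 × 1.290 × 0.2246 = 7.012 mg/L

7.0 mg/L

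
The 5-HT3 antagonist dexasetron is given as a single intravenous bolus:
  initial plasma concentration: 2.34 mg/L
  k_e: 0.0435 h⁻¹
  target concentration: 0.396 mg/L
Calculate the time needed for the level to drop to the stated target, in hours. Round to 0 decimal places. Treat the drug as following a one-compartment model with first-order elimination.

41 h

t = ln(C₀ / C) / k = ln(2.340 / 0.396) / 0.04350
  = ln(5.909) / 0.04350 = 1.776 / 0.04350 = 40.83 h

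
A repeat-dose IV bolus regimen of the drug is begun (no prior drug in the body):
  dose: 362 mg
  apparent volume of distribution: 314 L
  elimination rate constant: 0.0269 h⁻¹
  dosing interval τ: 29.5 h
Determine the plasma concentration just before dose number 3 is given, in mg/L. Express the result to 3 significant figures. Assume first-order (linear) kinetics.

C₀ per dose = Dose / Vd = 362 / 314 = 1.153 mg/L
Fraction remaining after one interval: r = e^(−kτ) = e^(−0.02690 × 29.5) = 0.4522
Before dose 3, 2 doses have been given (aged 1τ, 2τ).
C_trough = C₀ × (r + r²) = 1.153 × (0.4522 + 0.2045) = 0.7572 mg/L

0.757 mg/L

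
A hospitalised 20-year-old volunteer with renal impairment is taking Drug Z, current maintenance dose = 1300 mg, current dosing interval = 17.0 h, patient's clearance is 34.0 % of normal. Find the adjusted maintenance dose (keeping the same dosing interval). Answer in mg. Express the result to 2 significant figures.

To keep the same average steady-state level, dosing rate must scale with clearance.
CL ratio = 34.0 / 100 = 0.3400
New dose (same interval) = 1300 × 0.3400 = 442.0 mg

440 mg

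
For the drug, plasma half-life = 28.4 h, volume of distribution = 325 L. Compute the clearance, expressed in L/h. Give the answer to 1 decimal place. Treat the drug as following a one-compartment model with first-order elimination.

k = ln2 / t½ = 0.693147 / 28.4 = 0.02441 h⁻¹
CL = k × Vd = 0.02441 × 325 = 7.933 L/h

7.9 L/h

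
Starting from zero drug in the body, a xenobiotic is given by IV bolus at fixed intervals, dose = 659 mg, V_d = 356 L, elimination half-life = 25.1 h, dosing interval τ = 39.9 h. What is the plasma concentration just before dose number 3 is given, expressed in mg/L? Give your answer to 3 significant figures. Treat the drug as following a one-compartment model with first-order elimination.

0.819 mg/L

C₀ per dose = Dose / Vd = 659 / 356 = 1.851 mg/L
k = ln2 / t½ = 0.693147 / 25.1 = 0.02762 h⁻¹
Fraction remaining after one interval: r = e^(−kτ) = e^(−0.02762 × 39.9) = 0.3322
Before dose 3, 2 doses have been given (aged 1τ, 2τ).
C_trough = C₀ × (r + r²) = 1.851 × (0.3322 + 0.1104) = 0.8193 mg/L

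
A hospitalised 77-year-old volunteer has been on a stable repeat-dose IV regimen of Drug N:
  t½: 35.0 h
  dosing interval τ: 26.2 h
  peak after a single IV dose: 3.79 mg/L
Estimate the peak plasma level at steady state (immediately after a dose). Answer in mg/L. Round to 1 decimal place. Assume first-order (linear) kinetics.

k = ln2 / t½ = 0.693147 / 35.0 = 0.01980 h⁻¹
e^(−kτ) = e^(−0.01980 × 26.2) = 0.5953
Accumulation ratio R = 1 / (1 − e^(−kτ)) = 1 / (1 − 0.5953) = 2.471
Steady-state peak = C₀ × R = 3.79 × 2.471 = 9.365 mg/L

9.4 mg/L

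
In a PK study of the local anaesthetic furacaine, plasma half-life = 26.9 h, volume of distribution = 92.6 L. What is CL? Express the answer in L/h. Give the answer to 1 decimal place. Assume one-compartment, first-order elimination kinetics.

k = ln2 / t½ = 0.693147 / 26.9 = 0.02577 h⁻¹
CL = k × Vd = 0.02577 × 92.6 = 2.386 L/h

2.4 L/h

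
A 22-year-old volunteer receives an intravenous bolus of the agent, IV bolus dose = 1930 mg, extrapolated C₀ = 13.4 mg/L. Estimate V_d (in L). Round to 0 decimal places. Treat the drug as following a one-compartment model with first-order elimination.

144 L

Vd = Dose / C₀ = 1930 / 13.4 = 144.0 L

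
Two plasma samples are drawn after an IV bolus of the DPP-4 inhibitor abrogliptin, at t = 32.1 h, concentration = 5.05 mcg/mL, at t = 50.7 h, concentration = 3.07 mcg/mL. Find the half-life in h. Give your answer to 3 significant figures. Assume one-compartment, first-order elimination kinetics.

k = ln(C₁/C₂) / (t₂ − t₁) = ln(5.05/3.07) / (50.7 − 32.1)
  = 0.4977 / 18.60 = 0.02676 h⁻¹
t½ = ln2 / k = 0.693147 / 0.02676 = 25.90 h

25.9 h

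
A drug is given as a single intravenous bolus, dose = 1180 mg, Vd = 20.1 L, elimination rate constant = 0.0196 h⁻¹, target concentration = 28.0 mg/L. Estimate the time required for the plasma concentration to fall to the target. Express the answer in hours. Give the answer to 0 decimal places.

38 h

C₀ = Dose / Vd = 1180 / 20.1 = 58.71 mg/L
t = ln(C₀ / C) / k = ln(58.71 / 28.0) / 0.01960
  = ln(2.097) / 0.01960 = 0.7405 / 0.01960 = 37.78 h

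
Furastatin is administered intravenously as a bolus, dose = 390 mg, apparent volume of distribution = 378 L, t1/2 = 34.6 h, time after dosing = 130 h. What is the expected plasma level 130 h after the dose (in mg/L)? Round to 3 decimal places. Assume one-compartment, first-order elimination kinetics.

0.076 mg/L

C₀ = Dose / Vd = 390.0 / 378 = 1.032 mg/L
k = ln2 / t½ = 0.693147 / 34.6 = 0.02003 h⁻¹
C = C₀ · e^(−k·t) = 1.032 × e^(−0.02003 × 130)
  = 1.032 × 0.07398 = 0.07635 mg/L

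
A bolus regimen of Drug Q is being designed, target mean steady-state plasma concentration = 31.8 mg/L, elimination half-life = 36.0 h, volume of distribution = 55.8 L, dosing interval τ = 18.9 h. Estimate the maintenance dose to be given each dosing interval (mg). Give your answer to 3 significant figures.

646 mg

k = ln2 / t½ = 0.693147 / 36.0 = 0.01925 h⁻¹
CL = k × Vd = 0.01925 × 55.8 = 1.074 L/h
At steady state, Dose/τ = Css × CL.
Dose = Css × CL × τ = 31.8 × 1.074 × 18.9 = 645.5 mg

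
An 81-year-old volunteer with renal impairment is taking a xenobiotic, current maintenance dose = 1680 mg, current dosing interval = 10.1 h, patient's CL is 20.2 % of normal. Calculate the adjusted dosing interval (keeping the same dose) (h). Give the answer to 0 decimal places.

To keep the same average steady-state level, dosing rate must scale with clearance.
CL ratio = 20.2 / 100 = 0.2020
New interval (same dose) = 10.1 / 0.2020 = 50.00 h

50 h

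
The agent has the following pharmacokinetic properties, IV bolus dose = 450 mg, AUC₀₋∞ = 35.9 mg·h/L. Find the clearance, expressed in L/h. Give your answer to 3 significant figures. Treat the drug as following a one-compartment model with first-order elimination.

CL = Dose / AUC = 450 / 35.9 = 12.53 L/h

12.5 L/h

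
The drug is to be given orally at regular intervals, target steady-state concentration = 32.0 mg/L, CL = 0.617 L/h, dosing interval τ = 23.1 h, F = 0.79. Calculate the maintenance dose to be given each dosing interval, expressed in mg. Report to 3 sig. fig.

577 mg

At steady state, F × (Dose/τ) = Css × CL.
Dose = Css × CL × τ / F = 32.0 × 0.6170 × 23.1 / 0.79 = 577.3 mg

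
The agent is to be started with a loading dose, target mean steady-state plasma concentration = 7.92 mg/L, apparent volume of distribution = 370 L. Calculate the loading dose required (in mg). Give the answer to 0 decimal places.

LD = Css × Vd = 7.92 × 370 = 2930 mg

2930 mg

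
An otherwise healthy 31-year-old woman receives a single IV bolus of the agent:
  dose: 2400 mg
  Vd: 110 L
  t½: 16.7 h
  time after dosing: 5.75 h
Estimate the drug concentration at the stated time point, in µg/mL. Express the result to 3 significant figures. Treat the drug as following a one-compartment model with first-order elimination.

17.2 µg/mL

C₀ = Dose / Vd = 2400 / 110 = 21.82 mg/L
k = ln2 / t½ = 0.693147 / 16.7 = 0.04151 h⁻¹
C = C₀ · e^(−k·t) = 21.82 × e^(−0.04151 × 5.75)
  = 21.82 × 0.7877 = 17.19 mg/L
(17.19 mg/L = 17.19 µg/mL)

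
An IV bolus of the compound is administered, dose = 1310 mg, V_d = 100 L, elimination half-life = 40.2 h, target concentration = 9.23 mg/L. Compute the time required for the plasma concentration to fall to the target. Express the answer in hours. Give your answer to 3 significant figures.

20.3 h

C₀ = Dose / Vd = 1310 / 100 = 13.10 mg/L
k = ln2 / t½ = 0.693147 / 40.2 = 0.01724 h⁻¹
t = ln(C₀ / C) / k = ln(13.10 / 9.23) / 0.01724
  = ln(1.419) / 0.01724 = 0.3500 / 0.01724 = 20.30 h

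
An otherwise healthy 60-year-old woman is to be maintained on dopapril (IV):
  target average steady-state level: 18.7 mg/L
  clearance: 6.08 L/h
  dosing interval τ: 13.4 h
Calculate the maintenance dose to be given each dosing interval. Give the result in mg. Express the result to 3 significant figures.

1520 mg

At steady state, Dose/τ = Css × CL.
Dose = Css × CL × τ = 18.7 × 6.080 × 13.4 = 1524 mg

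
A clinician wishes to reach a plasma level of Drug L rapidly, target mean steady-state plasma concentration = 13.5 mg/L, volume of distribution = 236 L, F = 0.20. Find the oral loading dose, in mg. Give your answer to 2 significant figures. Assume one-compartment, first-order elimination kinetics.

LD = Css × Vd / F = 13.5 × 236 / 0.20 = 15930 mg

16000 mg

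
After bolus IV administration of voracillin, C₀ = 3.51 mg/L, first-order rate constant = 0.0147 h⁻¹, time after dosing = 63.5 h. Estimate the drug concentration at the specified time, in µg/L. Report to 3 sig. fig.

1380 µg/L

C = C₀ · e^(−k·t) = 3.510 × e^(−0.01470 × 63.5)
  = 3.510 × 0.3932 = 1.380 mg/L
Convert: 1.380 mg/L × 1000 = 1380 µg/L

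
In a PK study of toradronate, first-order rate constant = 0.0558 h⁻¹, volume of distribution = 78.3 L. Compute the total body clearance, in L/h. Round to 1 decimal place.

CL = k × Vd = 0.0558 × 78.3 = 4.369 L/h

4.4 L/h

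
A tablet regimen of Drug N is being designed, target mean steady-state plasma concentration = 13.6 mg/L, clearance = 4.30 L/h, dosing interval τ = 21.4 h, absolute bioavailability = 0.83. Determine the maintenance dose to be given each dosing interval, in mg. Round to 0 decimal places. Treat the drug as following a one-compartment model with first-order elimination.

1508 mg

At steady state, F × (Dose/τ) = Css × CL.
Dose = Css × CL × τ / F = 13.6 × 4.300 × 21.4 / 0.83 = 1508 mg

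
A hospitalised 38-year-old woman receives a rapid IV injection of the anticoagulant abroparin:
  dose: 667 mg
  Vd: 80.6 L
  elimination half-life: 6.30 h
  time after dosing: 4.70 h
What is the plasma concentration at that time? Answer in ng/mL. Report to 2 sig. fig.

4900 ng/mL

C₀ = Dose / Vd = 667.0 / 80.6 = 8.275 mg/L
k = ln2 / t½ = 0.693147 / 6.30 = 0.1100 h⁻¹
C = C₀ · e^(−k·t) = 8.275 × e^(−0.1100 × 4.70)
  = 8.275 × 0.5963 = 4.934 mg/L
Convert: 4.934 mg/L × 1000 = 4934 ng/mL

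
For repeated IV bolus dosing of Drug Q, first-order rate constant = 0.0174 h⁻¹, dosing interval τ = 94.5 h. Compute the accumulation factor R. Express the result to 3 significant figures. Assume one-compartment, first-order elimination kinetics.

e^(−kτ) = e^(−0.01740 × 94.5) = 0.1931
Accumulation ratio R = 1 / (1 − e^(−kτ)) = 1 / (1 − 0.1931) = 1.239

1.24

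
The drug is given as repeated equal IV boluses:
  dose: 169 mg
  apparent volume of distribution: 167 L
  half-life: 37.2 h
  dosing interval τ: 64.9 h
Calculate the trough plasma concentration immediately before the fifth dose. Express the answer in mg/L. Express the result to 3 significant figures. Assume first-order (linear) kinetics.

C₀ per dose = Dose / Vd = 169 / 167 = 1.012 mg/L
k = ln2 / t½ = 0.693147 / 37.2 = 0.01863 h⁻¹
Fraction remaining after one interval: r = e^(−kτ) = e^(−0.01863 × 64.9) = 0.2985
Before dose 5, 4 doses have been given (aged 1τ, 2τ, 3τ, 4τ).
C_trough = C₀ × (r + r² + … + r^4) = C₀ × r(1−r^4)/(1−r)
        = 1.012 × 0.2985 × (1 − 0.007939) / (1 − 0.2985) = 0.4272 mg/L

0.427 mg/L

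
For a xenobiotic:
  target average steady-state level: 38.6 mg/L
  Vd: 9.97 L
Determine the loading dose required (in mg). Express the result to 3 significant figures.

385 mg

LD = Css × Vd = 38.6 × 9.97 = 384.8 mg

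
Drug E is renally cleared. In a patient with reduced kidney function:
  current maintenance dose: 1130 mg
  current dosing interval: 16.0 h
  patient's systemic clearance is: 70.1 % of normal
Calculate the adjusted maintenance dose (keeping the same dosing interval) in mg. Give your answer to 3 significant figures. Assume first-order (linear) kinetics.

To keep the same average steady-state level, dosing rate must scale with clearance.
CL ratio = 70.1 / 100 = 0.7010
New dose (same interval) = 1130 × 0.7010 = 792.1 mg

792 mg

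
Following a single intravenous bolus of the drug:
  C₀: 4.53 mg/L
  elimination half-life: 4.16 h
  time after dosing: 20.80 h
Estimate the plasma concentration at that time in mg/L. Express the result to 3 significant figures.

k = ln2 / t½ = 0.693147 / 4.16 = 0.1666 h⁻¹
t / t½ = 20.80 / 4.16 = 5 half-lives
C = C₀ × (1/2)^5 = 4.530 × 0.03125 = 0.1416 mg/L

0.142 mg/L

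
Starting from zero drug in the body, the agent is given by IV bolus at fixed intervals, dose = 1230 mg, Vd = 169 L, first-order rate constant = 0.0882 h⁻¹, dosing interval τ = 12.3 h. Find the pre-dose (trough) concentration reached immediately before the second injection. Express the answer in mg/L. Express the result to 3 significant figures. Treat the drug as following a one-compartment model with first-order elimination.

2.46 mg/L

C₀ per dose = Dose / Vd = 1230 / 169 = 7.278 mg/L
Fraction remaining after one interval: r = e^(−kτ) = e^(−0.08820 × 12.3) = 0.3379
Before dose 2, 1 dose has been given (aged 1τ).
C_trough = C₀ × r = 7.278 × 0.3379 = 2.459 mg/L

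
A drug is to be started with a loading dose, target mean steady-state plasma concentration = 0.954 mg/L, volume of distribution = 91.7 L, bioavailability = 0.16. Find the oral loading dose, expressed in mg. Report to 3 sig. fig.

547 mg

LD = Css × Vd / F = 0.954 × 91.7 / 0.16 = 546.8 mg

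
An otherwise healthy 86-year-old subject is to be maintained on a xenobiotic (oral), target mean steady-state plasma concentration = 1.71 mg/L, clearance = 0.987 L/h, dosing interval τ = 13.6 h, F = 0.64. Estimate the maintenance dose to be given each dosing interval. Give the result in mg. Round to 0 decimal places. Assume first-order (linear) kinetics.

At steady state, F × (Dose/τ) = Css × CL.
Dose = Css × CL × τ / F = 1.71 × 0.9870 × 13.6 / 0.64 = 35.87 mg

36 mg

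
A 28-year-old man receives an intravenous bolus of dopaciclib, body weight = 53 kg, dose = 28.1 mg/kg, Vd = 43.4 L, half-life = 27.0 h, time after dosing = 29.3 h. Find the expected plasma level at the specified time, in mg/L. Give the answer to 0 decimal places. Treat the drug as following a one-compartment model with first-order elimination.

16 mg/L

Total dose = 28.1 × 53 = 1489 mg
C₀ = Dose / Vd = 1489 / 43.4 = 34.31 mg/L
k = ln2 / t½ = 0.693147 / 27.0 = 0.02567 h⁻¹
C = C₀ · e^(−k·t) = 34.31 × e^(−0.02567 × 29.3)
  = 34.31 × 0.4714 = 16.17 mg/L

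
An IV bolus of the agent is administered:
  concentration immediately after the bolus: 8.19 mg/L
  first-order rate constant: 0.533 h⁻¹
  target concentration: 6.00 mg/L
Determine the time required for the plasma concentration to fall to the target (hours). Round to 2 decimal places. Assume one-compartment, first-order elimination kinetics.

0.58 h

t = ln(C₀ / C) / k = ln(8.190 / 6.00) / 0.5330
  = ln(1.365) / 0.5330 = 0.3112 / 0.5330 = 0.5839 h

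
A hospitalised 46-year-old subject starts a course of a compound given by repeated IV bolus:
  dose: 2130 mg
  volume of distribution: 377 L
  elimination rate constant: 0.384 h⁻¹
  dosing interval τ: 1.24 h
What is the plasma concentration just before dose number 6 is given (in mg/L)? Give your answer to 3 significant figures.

C₀ per dose = Dose / Vd = 2130 / 377 = 5.650 mg/L
Fraction remaining after one interval: r = e^(−kτ) = e^(−0.3840 × 1.24) = 0.6212
Before dose 6, 5 doses have been given (aged 1τ, 2τ, 3τ, 4τ, 5τ).
C_trough = C₀ × (r + r² + … + r^5) = C₀ × r(1−r^5)/(1−r)
        = 5.650 × 0.6212 × (1 − 0.09250) / (1 − 0.6212) = 8.408 mg/L

8.41 mg/L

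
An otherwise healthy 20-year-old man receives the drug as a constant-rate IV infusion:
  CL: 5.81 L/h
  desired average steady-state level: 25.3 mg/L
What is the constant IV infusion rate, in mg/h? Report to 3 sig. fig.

147 mg/h

At steady state, infusion rate R₀ = Css × CL = 25.3 × 5.810 = 147.0 mg/h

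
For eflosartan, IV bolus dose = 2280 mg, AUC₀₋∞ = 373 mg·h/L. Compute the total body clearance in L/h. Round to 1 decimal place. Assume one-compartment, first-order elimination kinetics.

6.1 L/h

CL = Dose / AUC = 2280 / 373 = 6.113 L/h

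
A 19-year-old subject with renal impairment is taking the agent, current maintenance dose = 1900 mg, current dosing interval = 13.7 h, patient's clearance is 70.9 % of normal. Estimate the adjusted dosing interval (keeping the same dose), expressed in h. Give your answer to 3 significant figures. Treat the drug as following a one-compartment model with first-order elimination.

To keep the same average steady-state level, dosing rate must scale with clearance.
CL ratio = 70.9 / 100 = 0.7090
New interval (same dose) = 13.7 / 0.7090 = 19.32 h

19.3 h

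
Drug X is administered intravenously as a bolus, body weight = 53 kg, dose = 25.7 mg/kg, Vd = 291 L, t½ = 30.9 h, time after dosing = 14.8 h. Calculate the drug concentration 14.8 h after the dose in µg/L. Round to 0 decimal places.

Total dose = 25.7 × 53 = 1362 mg
C₀ = Dose / Vd = 1362 / 291 = 4.680 mg/L
k = ln2 / t½ = 0.693147 / 30.9 = 0.02243 h⁻¹
C = C₀ · e^(−k·t) = 4.680 × e^(−0.02243 × 14.8)
  = 4.680 × 0.7175 = 3.358 mg/L
Convert: 3.358 mg/L × 1000 = 3358 µg/L

3358 µg/L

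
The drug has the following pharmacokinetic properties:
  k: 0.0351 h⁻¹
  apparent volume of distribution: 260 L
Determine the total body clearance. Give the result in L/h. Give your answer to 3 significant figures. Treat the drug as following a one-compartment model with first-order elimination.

CL = k × Vd = 0.0351 × 260 = 9.126 L/h

9.13 L/h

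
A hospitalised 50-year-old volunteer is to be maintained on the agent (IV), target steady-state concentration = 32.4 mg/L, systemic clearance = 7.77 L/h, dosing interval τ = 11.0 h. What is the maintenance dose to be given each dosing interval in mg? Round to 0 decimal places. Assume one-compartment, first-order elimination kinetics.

At steady state, Dose/τ = Css × CL.
Dose = Css × CL × τ = 32.4 × 7.770 × 11.0 = 2769 mg

2769 mg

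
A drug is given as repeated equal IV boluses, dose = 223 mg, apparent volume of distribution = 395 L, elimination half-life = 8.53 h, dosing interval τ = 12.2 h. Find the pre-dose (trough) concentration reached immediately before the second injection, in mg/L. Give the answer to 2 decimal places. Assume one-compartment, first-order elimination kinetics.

0.21 mg/L

C₀ per dose = Dose / Vd = 223 / 395 = 0.5646 mg/L
k = ln2 / t½ = 0.693147 / 8.53 = 0.08126 h⁻¹
Fraction remaining after one interval: r = e^(−kτ) = e^(−0.08126 × 12.2) = 0.3711
Before dose 2, 1 dose has been given (aged 1τ).
C_trough = C₀ × r = 0.5646 × 0.3711 = 0.2095 mg/L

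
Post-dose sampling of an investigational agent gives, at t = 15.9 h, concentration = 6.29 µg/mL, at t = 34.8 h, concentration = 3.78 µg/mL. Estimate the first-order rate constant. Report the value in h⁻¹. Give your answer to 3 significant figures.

k = ln(C₁/C₂) / (t₂ − t₁) = ln(6.29/3.78) / (34.8 − 15.9)
  = 0.5092 / 18.90 = 0.02694 h⁻¹

0.0269 h⁻¹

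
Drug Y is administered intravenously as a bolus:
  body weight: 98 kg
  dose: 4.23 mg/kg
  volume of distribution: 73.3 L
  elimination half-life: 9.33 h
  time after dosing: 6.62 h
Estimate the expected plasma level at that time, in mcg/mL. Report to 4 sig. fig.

3.458 mcg/mL

Total dose = 4.23 × 98 = 414.5 mg
C₀ = Dose / Vd = 414.5 / 73.3 = 5.655 mg/L
k = ln2 / t½ = 0.693147 / 9.33 = 0.07429 h⁻¹
C = C₀ · e^(−k·t) = 5.655 × e^(−0.07429 × 6.62)
  = 5.655 × 0.6115 = 3.458 mg/L
(3.458 mg/L = 3.458 mcg/mL)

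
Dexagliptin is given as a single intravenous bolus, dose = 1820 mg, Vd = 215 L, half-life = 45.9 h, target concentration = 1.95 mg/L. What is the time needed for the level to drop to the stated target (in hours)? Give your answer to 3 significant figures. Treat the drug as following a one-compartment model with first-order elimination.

C₀ = Dose / Vd = 1820 / 215 = 8.465 mg/L
k = ln2 / t½ = 0.693147 / 45.9 = 0.01510 h⁻¹
t = ln(C₀ / C) / k = ln(8.465 / 1.95) / 0.01510
  = ln(4.341) / 0.01510 = 1.468 / 0.01510 = 97.22 h

97.2 h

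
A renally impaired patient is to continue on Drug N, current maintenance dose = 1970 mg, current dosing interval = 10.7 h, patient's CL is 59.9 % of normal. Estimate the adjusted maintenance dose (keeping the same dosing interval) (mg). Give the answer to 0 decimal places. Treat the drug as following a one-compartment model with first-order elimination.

To keep the same average steady-state level, dosing rate must scale with clearance.
CL ratio = 59.9 / 100 = 0.5990
New dose (same interval) = 1970 × 0.5990 = 1180 mg

1180 mg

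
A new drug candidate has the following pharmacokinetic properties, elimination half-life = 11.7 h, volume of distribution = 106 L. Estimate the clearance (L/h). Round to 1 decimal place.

6.3 L/h

k = ln2 / t½ = 0.693147 / 11.7 = 0.05924 h⁻¹
CL = k × Vd = 0.05924 × 106 = 6.279 L/h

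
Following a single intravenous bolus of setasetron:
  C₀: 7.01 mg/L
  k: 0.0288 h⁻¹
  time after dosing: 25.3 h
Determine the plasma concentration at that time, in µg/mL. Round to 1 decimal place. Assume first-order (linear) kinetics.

C = C₀ · e^(−k·t) = 7.010 × e^(−0.02880 × 25.3)
  = 7.010 × 0.4826 = 3.383 mg/L
(3.383 mg/L = 3.383 µg/mL)

3.4 µg/mL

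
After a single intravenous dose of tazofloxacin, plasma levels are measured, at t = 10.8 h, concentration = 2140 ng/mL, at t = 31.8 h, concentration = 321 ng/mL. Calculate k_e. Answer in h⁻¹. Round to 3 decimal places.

k = ln(C₁/C₂) / (t₂ − t₁) = ln(2140/321) / (31.8 − 10.8)
  = 1.897 / 21.00 = 0.09033 h⁻¹

0.090 h⁻¹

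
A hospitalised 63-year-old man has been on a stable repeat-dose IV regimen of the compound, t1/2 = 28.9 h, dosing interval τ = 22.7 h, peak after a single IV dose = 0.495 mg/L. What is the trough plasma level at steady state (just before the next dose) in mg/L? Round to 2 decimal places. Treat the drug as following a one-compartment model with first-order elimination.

k = ln2 / t½ = 0.693147 / 28.9 = 0.02398 h⁻¹
e^(−kτ) = e^(−0.02398 × 22.7) = 0.5802
Accumulation ratio R = 1 / (1 − e^(−kτ)) = 1 / (1 − 0.5802) = 2.382
Steady-state trough = C₀ × R × e^(−kτ) = 0.495 × 2.382 × 0.5802 = 0.6841 mg/L

0.68 mg/L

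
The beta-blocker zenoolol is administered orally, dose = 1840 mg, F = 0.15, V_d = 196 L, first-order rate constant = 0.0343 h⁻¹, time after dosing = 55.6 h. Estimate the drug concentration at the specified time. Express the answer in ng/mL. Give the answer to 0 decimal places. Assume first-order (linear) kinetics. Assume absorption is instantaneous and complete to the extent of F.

Amount reaching circulation = F × Dose = 0.15 × 1840 = 276.0 mg
C₀ = F·Dose / Vd = 276.0 / 196 = 1.408 mg/L
C = C₀ · e^(−k·t) = 1.408 × e^(−0.03430 × 55.6)
  = 1.408 × 0.1485 = 0.2091 mg/L
Convert: 0.2091 mg/L × 1000 = 209.1 ng/mL

209 ng/mL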